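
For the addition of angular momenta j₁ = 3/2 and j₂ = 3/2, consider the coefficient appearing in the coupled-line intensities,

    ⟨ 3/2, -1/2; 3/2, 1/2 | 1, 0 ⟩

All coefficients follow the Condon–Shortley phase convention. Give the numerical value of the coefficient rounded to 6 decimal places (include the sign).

√[3·2!1!1!/5! · 1!2!2!1!1!1!] = √(1/5)
  +(−1)^1/∏(1,1,1,1,0,0)! = -1  (running -1)
  +(−1)^2/∏(2,0,0,0,1,1)! = 1/2  (running -1/2)
⟨..|..⟩ = √(1/5)·(-1/2) = -0.223607

-0.223607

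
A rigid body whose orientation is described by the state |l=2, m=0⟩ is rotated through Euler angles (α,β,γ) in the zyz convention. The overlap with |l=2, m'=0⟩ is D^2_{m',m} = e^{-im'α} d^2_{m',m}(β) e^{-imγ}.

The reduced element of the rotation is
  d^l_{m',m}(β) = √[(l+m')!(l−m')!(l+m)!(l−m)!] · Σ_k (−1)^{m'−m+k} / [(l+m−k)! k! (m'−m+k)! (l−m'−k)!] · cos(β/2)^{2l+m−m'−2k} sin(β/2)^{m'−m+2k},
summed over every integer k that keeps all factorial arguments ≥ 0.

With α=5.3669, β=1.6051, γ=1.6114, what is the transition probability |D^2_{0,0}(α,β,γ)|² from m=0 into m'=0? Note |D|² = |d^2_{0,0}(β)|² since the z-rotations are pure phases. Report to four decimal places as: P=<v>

P=0.2482

Split into d^2_{0,0}(β=1.6051) × two z-phases.
Half-angle: c=0.694875, s=0.719130. N=√(2·2·2·2)=4.000000
k: max(0,(0)−(0))=0 … min(2+(0),2−(0))=2
  k=0: (−1)^0·4.0000/(4)·0.6949^4·0.7191^0 = +0.233146
  k=1: (−1)^1·4.0000/(1)·0.6949^2·0.7191^2 = -0.998824
  k=2: (−1)^2·4.0000/(4)·0.6949^0·0.7191^4 = +0.267443
d^2_{0,0}(1.6051) = +0.233146 -0.998824 +0.267443 = -0.498236
|D^2_{0,0}|² = |d^2_{0,0}(β)|² = (-0.498236)² = 0.248239 (the z-rotation phases have unit modulus)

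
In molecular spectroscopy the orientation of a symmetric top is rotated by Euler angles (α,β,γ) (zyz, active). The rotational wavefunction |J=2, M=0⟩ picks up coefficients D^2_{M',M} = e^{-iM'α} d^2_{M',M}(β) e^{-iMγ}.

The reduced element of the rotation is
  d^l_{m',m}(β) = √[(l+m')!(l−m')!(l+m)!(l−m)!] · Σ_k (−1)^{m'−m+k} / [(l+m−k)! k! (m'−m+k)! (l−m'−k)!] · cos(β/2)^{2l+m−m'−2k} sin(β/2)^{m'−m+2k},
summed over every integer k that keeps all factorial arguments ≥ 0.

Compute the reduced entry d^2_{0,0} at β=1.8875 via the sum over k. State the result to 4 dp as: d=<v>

d^2_{0,0}(β=1.8875) via the finite sum:
With c≡cos(β/2)=0.586756 and s≡sin(β/2)=0.809764, N=[2·2·2·2]^{1/2}=4.000000
k∈{0,1,2} keeps every argument non-negative
  k=0: (−1)^0·4.0000/(4)·0.5868^4·0.8098^0 = +0.118530
  k=1: (−1)^1·4.0000/(1)·0.5868^2·0.8098^2 = -0.903008
  k=2: (−1)^2·4.0000/(4)·0.5868^0·0.8098^4 = +0.429966
d^2_{0,0}(1.8875) = +0.118530 -0.903008 +0.429966 = -0.354512

d=-0.3545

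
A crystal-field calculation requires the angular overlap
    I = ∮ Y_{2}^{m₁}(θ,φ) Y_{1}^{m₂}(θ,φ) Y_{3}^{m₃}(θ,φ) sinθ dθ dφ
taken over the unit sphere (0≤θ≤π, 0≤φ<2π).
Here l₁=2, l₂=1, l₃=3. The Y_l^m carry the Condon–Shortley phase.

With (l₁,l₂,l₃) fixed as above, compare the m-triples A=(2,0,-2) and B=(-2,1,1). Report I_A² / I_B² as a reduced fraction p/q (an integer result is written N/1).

5/1

Same 2,1,3: normalisation and zero-m 3j drop out of the ratio.
A: Δ: 0! 4! 2! / 7! → 1/105; sum: t=0:+1/24 = 1/24; 3j²(2 1 3; 2 0 -2) = Δ·Π!·Σ² = 1/21  (sign -1)
B: Δ: 0! 4! 2! / 7! → 1/105; sum: t=0:+1/48 = 1/48; 3j²(2 1 3; -2 1 1) = Δ·Π!·Σ² = 1/105  (sign +1)
I_A²/I_B² = (1/21)/(1/105) = 5/1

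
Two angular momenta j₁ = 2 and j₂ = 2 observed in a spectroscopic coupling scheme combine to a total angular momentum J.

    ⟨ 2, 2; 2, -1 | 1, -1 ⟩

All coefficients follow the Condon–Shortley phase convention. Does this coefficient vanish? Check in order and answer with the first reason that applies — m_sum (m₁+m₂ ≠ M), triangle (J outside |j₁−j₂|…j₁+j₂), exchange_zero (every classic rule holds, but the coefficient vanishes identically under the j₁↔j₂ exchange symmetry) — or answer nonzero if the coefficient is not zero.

m_sum

m-sum: m₁+m₂ = 2+(-1) = 1, M = -1  ✗ ⇒ coefficient is 0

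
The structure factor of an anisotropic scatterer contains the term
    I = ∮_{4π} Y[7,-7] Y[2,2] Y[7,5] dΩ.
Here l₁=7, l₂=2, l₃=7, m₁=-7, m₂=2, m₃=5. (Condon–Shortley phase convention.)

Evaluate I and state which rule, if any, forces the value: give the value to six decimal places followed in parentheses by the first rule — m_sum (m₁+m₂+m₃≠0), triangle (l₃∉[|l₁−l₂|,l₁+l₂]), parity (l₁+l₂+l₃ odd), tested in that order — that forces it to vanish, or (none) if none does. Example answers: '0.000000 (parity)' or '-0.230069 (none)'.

0.066694 (none)

Checks pass: Σm=0; 16 even; l₃=7∈[5,9].
(2·7+1)(2·2+1)(2·7+1) = 1125
Δ: 2! 12! 2! / 17! → 1/185640
sum: t=0:+1/2419200 t=1:−1/518400 t=2:+1/2419200 = -1/907200
3j²(7 2 7; 0 0 0) = Δ·Π!·Σ² = 56/3315  (sign +1)
sum: t=2:+1/1916006400 = 1/1916006400
3j²(7 2 7; -7 2 5) = Δ·Π!·Σ² = 1/340  (sign +1)
combine: 4πI² = 1125·56/3315·1/340 = 210/3757
take √, sign +1: I = 0.06669359
No selection rule forces the value: the integral is nonzero (none).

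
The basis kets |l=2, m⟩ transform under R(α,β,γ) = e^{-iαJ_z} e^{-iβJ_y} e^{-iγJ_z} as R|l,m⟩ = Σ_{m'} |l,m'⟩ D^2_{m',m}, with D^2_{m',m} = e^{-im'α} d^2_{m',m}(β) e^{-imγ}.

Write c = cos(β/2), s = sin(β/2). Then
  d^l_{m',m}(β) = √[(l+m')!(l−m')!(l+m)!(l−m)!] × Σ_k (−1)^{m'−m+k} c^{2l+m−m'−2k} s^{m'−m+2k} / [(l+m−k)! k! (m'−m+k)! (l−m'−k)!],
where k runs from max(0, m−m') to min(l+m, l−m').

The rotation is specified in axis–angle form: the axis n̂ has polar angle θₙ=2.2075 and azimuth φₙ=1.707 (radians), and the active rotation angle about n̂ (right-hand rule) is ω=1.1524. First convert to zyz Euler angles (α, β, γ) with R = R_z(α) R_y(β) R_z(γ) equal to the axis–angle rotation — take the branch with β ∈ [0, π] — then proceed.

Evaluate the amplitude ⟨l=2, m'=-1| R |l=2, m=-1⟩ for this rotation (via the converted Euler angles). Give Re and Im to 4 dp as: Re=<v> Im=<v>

Axis–angle → zyz. n̂ = (sinθₙcosφₙ, sinθₙsinφₙ, cosθₙ) = (-0.109178, +0.796613, -0.594548), ω = 1.1524.
R = I cosω + sinω [n̂]ₓ + (1−cosω) n̂n̂ᵀ gives
  R = [+0.413372, +0.491628, +0.766437; -0.594899, +0.783056, -0.181433; -0.689361, -0.380953, +0.616163]
β = atan2(√(R₁₃²+R₂₃²), R₃₃) = 0.906935; α = atan2(R₂₃, R₁₃) mod 2π = 6.050741; γ = atan2(R₃₂, −R₃₁) mod 2π = 5.778334
First d^2_{-1,-1}(β=0.9069), then the phase factors e^{-i(-1)α} and e^{-i(-1)γ}:
Half-angle: c=0.898933, s=0.438085. N=√(1·6·1·6)=6.000000
Admissible k: 0..1 (factorial args all ≥0)
  k=0: (−1)^0·6.0000/(6)·0.8989^4·0.4381^0 = +0.652996
  k=1: (−1)^1·6.0000/(2)·0.8989^2·0.4381^2 = -0.465258
d^2_{-1,-1}(0.9069) = +0.652996 -0.465258 = +0.187738
D = (+0.973106-0.230356i)·(+0.187738)·(+0.875246-0.483677i) = +0.138980-0.126214i

Re=0.1390 Im=-0.1262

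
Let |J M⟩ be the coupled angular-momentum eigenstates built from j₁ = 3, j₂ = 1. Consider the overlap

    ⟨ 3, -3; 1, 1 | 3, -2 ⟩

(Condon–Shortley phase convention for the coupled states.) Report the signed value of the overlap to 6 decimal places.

-0.500000

√[7·1!5!1!/8! · 0!6!2!0!1!5!] = √(3600)
  +(−1)^1/∏(1,0,5,1,0,0)! = -1/120  (running -1/120)
⟨..|..⟩ = √(3600)·(-1/120) = -0.500000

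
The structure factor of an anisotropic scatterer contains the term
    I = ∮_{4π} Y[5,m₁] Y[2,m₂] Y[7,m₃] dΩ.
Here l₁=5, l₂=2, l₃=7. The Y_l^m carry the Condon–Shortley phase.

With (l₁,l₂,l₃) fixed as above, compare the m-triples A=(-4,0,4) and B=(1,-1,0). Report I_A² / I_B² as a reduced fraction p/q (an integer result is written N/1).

Shared (l₁,l₂,l₃)=(5,2,7): N and (l;000)² cancel in I_A²/I_B².
A: Δ = 0!·10!·4!/15! = 1/15015; Racah Σ t=0..0: t=0:+1/1451520 = 1/1451520; ⇒ 3j(5 2 7; -4 0 4)² = 1/91, sgn -1
B: Δ = 0!·10!·4!/15! = 1/15015; Racah Σ t=0..0: t=0:+1/103680 = 1/103680; ⇒ 3j(5 2 7; 1 -1 0)² = 7/429, sgn -1
I_A²/I_B² = (1/91)/(7/429) = 33/49

33/49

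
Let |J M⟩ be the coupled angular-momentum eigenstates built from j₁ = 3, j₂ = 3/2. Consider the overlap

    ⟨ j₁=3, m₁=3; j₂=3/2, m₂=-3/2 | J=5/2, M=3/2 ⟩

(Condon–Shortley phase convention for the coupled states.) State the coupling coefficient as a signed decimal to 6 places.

triangle: 2!*4!*1!/8! = 48/40320
(j±m)!: 6!*0!*0!*3!*4!*1! = 103680
prefactor² = (2J+1)*Δ*N² = 5184/7
  k=0: +1/(0!*2!*0!*0!*4!*1!) = 1/48
Σ = 1/48  ⇒  CG² = 5184/7*(1/48)² = 9/28
CG = +√(9/28) = +0.566947

+0.566947  (= +√(9/28))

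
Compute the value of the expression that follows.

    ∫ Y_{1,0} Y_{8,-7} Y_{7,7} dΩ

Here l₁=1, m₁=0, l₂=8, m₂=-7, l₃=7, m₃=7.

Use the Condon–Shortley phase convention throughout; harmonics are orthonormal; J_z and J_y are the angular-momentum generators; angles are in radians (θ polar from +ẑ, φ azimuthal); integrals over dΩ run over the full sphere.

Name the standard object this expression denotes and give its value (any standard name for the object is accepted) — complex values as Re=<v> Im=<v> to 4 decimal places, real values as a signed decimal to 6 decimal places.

Gaunt coefficient, -0.118504

This is a Gaunt coefficient — the integral of a triple product of spherical harmonics over the sphere.
m-sum 0 ✓  L=16 even ✓  7≤7≤9 ✓
Π(2lᵢ+1) = 3×17×15 = 765
triangle coeff Δ(1,8,7) = 1/2040
Σ_t [1,1]: t=1:−1/25401600 = -1/25401600
(3j)²=8/255 [(1 8 7; 0 0 0)], sign=+1
Σ_t [1,1]: t=1:−1/87178291200 = -1/87178291200
(3j)²=1/136 [(1 8 7; 0 -7 7)], sign=-1
⇒ 4πI² = 3/17
I = (-1)√(3/17/(4π)) = -0.11850352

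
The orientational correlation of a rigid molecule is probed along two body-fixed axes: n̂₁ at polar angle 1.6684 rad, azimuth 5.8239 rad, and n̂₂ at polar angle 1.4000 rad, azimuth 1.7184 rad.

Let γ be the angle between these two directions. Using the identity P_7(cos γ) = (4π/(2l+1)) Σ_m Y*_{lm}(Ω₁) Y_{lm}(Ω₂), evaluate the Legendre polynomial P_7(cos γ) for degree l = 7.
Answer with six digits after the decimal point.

-0.320161

Expand P_7 via completeness: Σ_{m} conj(Y_{7,m}) at Ω₁ times Y_{7,m} at Ω₂ —
  [-7]  conj(Y_{7,-7})(Ω₁) = -0.482314+0.035468i ; Y_{7,-7}(Ω₂) = +0.387629+0.231078i ; Δ = -0.195155-0.097704i
  [-6]  conj(Y_{7,-6})(Ω₁) = +0.164151+0.066686i ; Y_{7,-6}(Ω₂) = -0.184294+0.225504i ; Δ = -0.045290+0.024727i
  [-5]  conj(Y_{7,-5})(Ω₁) = +0.208405+0.234935i ; Y_{7,-5}(Ω₂) = +0.143268+0.157531i ; Δ = -0.007152+0.066489i
  [-4]  conj(Y_{7,-4})(Ω₁) = -0.053121-0.194707i ; Y_{7,-4}(Ω₂) = -0.256449+0.171861i ; Δ = +0.047086+0.040803i
  [-3]  conj(Y_{7,-3})(Ω₁) = +0.049899-0.255406i ; Y_{7,-3}(Ω₂) = +0.055013+0.116008i ; Δ = +0.032374-0.008262i
  [-2]  conj(Y_{7,-2})(Ω₁) = -0.128037+0.167648i ; Y_{7,-2}(Ω₂) = -0.295047+0.089722i ; Δ = +0.022735-0.060952i
  [-1]  conj(Y_{7,-1})(Ω₁) = -0.214383+0.106025i ; Y_{7,-1}(Ω₂) = +0.013911+0.093563i ; Δ = -0.012902-0.018583i
  [+0]  conj(Y_{7,0})(Ω₁) = +0.213406-0.000000i ; Y_{7,0}(Ω₂) = -0.307190+0.000000i ; Δ = -0.065556+0.000000i
  [+1]  conj(Y_{7,1})(Ω₁) = +0.214383+0.106025i ; Y_{7,1}(Ω₂) = -0.013911+0.093563i ; Δ = -0.012902+0.018583i
  [+2]  conj(Y_{7,2})(Ω₁) = -0.128037-0.167648i ; Y_{7,2}(Ω₂) = -0.295047-0.089722i ; Δ = +0.022735+0.060952i
  [+3]  conj(Y_{7,3})(Ω₁) = -0.049899-0.255406i ; Y_{7,3}(Ω₂) = -0.055013+0.116008i ; Δ = +0.032374+0.008262i
  [+4]  conj(Y_{7,4})(Ω₁) = -0.053121+0.194707i ; Y_{7,4}(Ω₂) = -0.256449-0.171861i ; Δ = +0.047086-0.040803i
  [+5]  conj(Y_{7,5})(Ω₁) = -0.208405+0.234935i ; Y_{7,5}(Ω₂) = -0.143268+0.157531i ; Δ = -0.007152-0.066489i
  [+6]  conj(Y_{7,6})(Ω₁) = +0.164151-0.066686i ; Y_{7,6}(Ω₂) = -0.184294-0.225504i ; Δ = -0.045290-0.024727i
  [+7]  conj(Y_{7,7})(Ω₁) = +0.482314+0.035468i ; Y_{7,7}(Ω₂) = -0.387629+0.231078i ; Δ = -0.195155+0.097704i
Total Σ_m = -0.382164+0.000000i. Multiply by 0.837758: -0.320161+0.000000i. P_7(cos γ) = -0.320161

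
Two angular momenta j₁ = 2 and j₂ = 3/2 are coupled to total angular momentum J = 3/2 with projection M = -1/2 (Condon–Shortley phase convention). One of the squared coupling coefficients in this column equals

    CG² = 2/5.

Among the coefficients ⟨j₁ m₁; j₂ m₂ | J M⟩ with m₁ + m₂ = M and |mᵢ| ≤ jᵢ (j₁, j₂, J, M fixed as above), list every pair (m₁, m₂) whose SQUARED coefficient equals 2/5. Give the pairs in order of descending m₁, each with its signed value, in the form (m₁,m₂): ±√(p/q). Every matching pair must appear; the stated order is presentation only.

(1,-3/2): +√(2/5); (-2,3/2): +√(2/5)

Admissible pairs with m₁+m₂ = M = -1/2: (-2,3/2), (-1,1/2), (0,-1/2), (1,-3/2)
  (m₁,m₂)=(1,-3/2): CG² = 2/5, CG = +√(2/5)   ← matches the target
  (m₁,m₂)=(0,-1/2): CG² = 1/5, CG = −√(1/5)
  (m₁,m₂)=(-1,1/2): CG² = 0/1, CG = 0
  (m₁,m₂)=(-2,3/2): CG² = 2/5, CG = +√(2/5)   ← matches the target
Pairs with CG² = 2/5: (1,-3/2): +√(2/5); (-2,3/2): +√(2/5)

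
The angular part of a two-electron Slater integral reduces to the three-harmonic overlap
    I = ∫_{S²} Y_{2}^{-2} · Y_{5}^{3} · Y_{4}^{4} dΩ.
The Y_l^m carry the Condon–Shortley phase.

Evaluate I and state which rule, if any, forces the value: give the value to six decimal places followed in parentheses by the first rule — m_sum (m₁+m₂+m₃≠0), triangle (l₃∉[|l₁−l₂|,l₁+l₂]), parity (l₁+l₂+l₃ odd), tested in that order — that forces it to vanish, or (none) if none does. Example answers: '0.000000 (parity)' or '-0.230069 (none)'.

Σmᵢ = 5 ≠ 0, so the φ-integral vanishes; I = 0

0.000000 (m_sum)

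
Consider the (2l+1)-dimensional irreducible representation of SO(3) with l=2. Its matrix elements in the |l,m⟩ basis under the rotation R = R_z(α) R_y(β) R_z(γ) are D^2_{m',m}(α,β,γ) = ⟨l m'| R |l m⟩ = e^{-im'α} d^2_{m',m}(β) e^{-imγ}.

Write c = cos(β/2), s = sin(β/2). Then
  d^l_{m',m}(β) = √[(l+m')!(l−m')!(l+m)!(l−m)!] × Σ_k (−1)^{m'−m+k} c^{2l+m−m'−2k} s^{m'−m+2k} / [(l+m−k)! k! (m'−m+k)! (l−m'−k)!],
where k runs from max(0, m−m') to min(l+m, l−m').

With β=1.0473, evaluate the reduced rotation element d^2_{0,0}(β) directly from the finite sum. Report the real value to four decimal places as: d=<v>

d^2_{0,0}(β=1.0473) via the finite sum:
Half-angle: c=0.866000, s=0.500044. N=√(2·2·2·2)=4.000000
Admissible k: 0..2 (factorial args all ≥0)
  k=0: (−1)^0·4.0000/(4)·0.8660^4·0.5000^0 = +0.562433
  k=1: (−1)^1·4.0000/(1)·0.8660^2·0.5000^2 = -0.750089
  k=2: (−1)^2·4.0000/(4)·0.8660^0·0.5000^4 = +0.062522
d^2_{0,0}(1.0473) = +0.562433 -0.750089 +0.062522 = -0.125133

d=-0.1251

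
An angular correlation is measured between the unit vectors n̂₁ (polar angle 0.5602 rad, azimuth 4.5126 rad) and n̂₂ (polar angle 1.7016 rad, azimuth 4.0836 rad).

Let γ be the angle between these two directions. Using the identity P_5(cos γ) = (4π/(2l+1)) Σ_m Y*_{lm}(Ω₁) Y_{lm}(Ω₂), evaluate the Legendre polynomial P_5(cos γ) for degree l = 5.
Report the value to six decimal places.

Summing Y*_{l m}(θ₁,φ₁)·Y_{l m}(θ₂,φ₂) over m ∈ [−5, 5]; prefactor 4π/(2·5+1) = 1.142397:
  [-5]  conj(Y_{5,-5})(Ω₁) = -0.01653 - 0.01064j ; Y_{5,-5}(Ω₂) = 0.00105 - 0.44464j ; Δ = -0.00475 + 0.00734j
  [-4]  conj(Y_{5,-4})(Ω₁) = 0.06911 - 0.07104j ; Y_{5,-4}(Ω₂) = 0.14985 - 0.10845j ; Δ = 0.00265 - 0.01814j
  [-3]  conj(Y_{5,-3})(Ω₁) = 0.15982 + 0.23393j ; Y_{5,-3}(Ω₂) = -0.27143 - 0.08862j ; Δ = -0.02265 - 0.07766j
  [-2]  conj(Y_{5,-2})(Ω₁) = -0.43056 + 0.18182j ; Y_{5,-2}(Ω₂) = -0.06353 - 0.19617j ; Δ = 0.06302 + 0.07291j
  [-1]  conj(Y_{5,-1})(Ω₁) = -0.05973 - 0.29499j ; Y_{5,-1}(Ω₂) = -0.14342 + 0.19721j ; Δ = 0.06674 + 0.03053j
  [+0]  conj(Y_{5,0})(Ω₁) = -0.27631 + 0.00000j ; Y_{5,0}(Ω₂) = -0.21092 + 0.00000j ; Δ = 0.05828 + 0.00000j
  [+1]  conj(Y_{5,1})(Ω₁) = 0.05973 - 0.29499j ; Y_{5,1}(Ω₂) = 0.14342 + 0.19721j ; Δ = 0.06674 - 0.03053j
  [+2]  conj(Y_{5,2})(Ω₁) = -0.43056 - 0.18182j ; Y_{5,2}(Ω₂) = -0.06353 + 0.19617j ; Δ = 0.06302 - 0.07291j
  [+3]  conj(Y_{5,3})(Ω₁) = -0.15982 + 0.23393j ; Y_{5,3}(Ω₂) = 0.27143 - 0.08862j ; Δ = -0.02265 + 0.07766j
  [+4]  conj(Y_{5,4})(Ω₁) = 0.06911 + 0.07104j ; Y_{5,4}(Ω₂) = 0.14985 + 0.10845j ; Δ = 0.00265 + 0.01814j
  [+5]  conj(Y_{5,5})(Ω₁) = 0.01653 - 0.01064j ; Y_{5,5}(Ω₂) = -0.00105 - 0.44464j ; Δ = -0.00475 - 0.00734j
Σ over m = 0.26832 + 0.00000j; ×(4π/11) → 0.30652 + 0.00000j. Real part: 0.306523

0.306523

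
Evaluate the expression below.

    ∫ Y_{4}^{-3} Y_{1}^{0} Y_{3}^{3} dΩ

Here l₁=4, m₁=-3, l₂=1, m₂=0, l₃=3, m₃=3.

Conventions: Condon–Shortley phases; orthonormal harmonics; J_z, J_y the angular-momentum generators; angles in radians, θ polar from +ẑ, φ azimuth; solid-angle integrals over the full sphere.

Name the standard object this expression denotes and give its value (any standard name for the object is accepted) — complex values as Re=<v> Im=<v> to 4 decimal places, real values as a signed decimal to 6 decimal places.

This is a Gaunt coefficient — the integral of a triple product of spherical harmonics over the sphere.
m-sum 0 ✓  L=8 even ✓  3≤3≤5 ✓
Π(2lᵢ+1) = 9×3×7 = 189
triangle coeff Δ(4,1,3) = 1/252
Σ_t [1,1]: t=1:−1/36 = -1/36
(3j)²=4/63 [(4 1 3; 0 0 0)], sign=+1
Σ_t [1,1]: t=1:−1/720 = -1/720
(3j)²=1/36 [(4 1 3; -3 0 3)], sign=-1
⇒ 4πI² = 1/3
I = (-1)√(1/3/(4π)) = -0.16286750

Gaunt coefficient, -0.162868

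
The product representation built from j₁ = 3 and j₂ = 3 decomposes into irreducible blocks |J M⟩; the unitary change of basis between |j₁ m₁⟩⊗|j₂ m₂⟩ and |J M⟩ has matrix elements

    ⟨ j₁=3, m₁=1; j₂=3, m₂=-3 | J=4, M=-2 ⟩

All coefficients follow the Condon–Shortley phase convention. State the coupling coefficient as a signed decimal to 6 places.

+√(27/77) ≈ +0.592157

triangle: 2!·4!·4!/11! = 1152/39916800
(j±m)!: 4!·2!·0!·6!·2!·6! = 49766400
prefactor² = (2J+1)·Δ·N² = 995328/77
  k=0: +1/(0!·2!·2!·0!·2!·4!) = 1/192
Σ = 1/192  ⇒  CG² = 995328/77·(1/192)² = 27/77
CG = +√(27/77) = +0.592157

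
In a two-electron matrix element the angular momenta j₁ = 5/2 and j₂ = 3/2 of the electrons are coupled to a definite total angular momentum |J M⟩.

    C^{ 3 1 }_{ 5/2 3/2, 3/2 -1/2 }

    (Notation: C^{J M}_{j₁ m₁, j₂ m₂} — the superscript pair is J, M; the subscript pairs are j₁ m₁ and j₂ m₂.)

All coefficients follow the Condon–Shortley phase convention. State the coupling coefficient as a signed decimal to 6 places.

triangle: 1!*4!*2!/8! = 48/40320
(j±m)!: 4!*1!*1!*2!*4!*2! = 2304
prefactor² = (2J+1)*Δ*N² = 96/5
  k=0: +1/(0!*1!*1!*1!*3!*1!) = 1/6
  k=1: −1/(1!*0!*0!*0!*4!*2!) = -1/48
Σ = 7/48  ⇒  CG² = 96/5*(7/48)² = 49/120
CG = +√(49/120) = +0.639010

+0.639010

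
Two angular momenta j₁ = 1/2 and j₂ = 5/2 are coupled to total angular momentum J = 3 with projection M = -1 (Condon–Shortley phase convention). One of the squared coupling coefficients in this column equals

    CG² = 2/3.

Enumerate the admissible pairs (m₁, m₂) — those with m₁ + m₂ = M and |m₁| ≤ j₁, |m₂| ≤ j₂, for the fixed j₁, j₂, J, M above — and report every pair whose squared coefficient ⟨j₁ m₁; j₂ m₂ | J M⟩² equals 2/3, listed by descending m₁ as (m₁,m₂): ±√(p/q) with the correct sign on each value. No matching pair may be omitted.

(-1/2,-1/2): +√(2/3)

Admissible pairs with m₁+m₂ = M = -1: (-1/2,-1/2), (1/2,-3/2)
  (m₁,m₂)=(1/2,-3/2): CG² = 1/3, CG = +√(1/3)
  (m₁,m₂)=(-1/2,-1/2): CG² = 2/3, CG = +√(2/3)   ← matches the target
Pairs with CG² = 2/3: (-1/2,-1/2): +√(2/3)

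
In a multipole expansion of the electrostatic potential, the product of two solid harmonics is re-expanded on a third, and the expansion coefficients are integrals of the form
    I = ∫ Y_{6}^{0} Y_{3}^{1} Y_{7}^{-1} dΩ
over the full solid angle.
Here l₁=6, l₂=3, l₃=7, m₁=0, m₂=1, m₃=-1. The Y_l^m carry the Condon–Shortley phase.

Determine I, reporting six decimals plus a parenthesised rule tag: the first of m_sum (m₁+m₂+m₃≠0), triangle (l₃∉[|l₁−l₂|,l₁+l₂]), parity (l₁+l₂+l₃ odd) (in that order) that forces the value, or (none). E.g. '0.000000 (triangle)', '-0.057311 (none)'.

m-sum 0 ✓  L=16 even ✓  3≤7≤9 ✓
Π(2lᵢ+1) = 13×7×15 = 1365
triangle coeff Δ(6,3,7) = 1/2042040
Σ_t [0,2]: t=0:+1/207360 t=1:−1/57600 t=2:+1/207360 = -1/129600
(3j)²=168/12155 [(6 3 7; 0 0 0)], sign=+1
Σ_t [0,2]: t=0:+1/829440 t=1:−1/86400 t=2:+1/138240 = -13/4147200
(3j)²=13/3740 [(6 3 7; 0 1 -1)], sign=-1
⇒ 4πI² = 11466/174845
I = (-1)√(11466/174845/(4π)) = -0.07223945
No selection rule forces the value: the integral is nonzero (none).

-0.072239 (none)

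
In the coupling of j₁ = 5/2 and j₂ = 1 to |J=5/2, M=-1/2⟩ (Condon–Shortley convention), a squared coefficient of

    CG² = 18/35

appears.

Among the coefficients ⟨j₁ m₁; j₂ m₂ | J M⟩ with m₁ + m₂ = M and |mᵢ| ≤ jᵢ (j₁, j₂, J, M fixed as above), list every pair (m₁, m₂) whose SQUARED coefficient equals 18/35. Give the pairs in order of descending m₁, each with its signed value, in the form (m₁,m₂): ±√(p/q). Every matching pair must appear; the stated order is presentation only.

(1/2,-1): +√(18/35)

Admissible pairs with m₁+m₂ = M = -1/2: (-3/2,1), (-1/2,0), (1/2,-1)
  (m₁,m₂)=(1/2,-1): CG² = 18/35, CG = +√(18/35)   ← matches the target
  (m₁,m₂)=(-1/2,0): CG² = 1/35, CG = −√(1/35)
  (m₁,m₂)=(-3/2,1): CG² = 16/35, CG = −√(16/35)
Pairs with CG² = 18/35: (1/2,-1): +√(18/35)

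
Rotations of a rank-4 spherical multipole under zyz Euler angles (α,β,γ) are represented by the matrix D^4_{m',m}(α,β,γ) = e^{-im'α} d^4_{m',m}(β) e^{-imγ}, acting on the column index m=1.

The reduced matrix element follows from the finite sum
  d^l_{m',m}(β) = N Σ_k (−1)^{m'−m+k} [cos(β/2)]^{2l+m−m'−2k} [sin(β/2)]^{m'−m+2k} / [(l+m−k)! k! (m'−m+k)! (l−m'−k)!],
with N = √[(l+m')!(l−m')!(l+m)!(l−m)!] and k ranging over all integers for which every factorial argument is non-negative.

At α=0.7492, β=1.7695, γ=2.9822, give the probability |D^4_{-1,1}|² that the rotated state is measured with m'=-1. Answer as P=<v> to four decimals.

Split into d^4_{-1,1}(β=1.7695) × two z-phases.
With c≡cos(β/2)=0.633483 and s≡sin(β/2)=0.773757, N=[6·120·120·6]^{1/2}=720.000000
k: max(0,(1)−(-1))=2 … min(4+(1),4−(-1))=5
  k=2: (−1)^0·720.0000/(72)·0.6335^6·0.7738^2 = +0.386918
  k=3: (−1)^1·720.0000/(24)·0.6335^4·0.7738^4 = -1.731724
  k=4: (−1)^2·720.0000/(48)·0.6335^2·0.7738^6 = +1.291777
  k=5: (−1)^3·720.0000/(720)·0.6335^0·0.7738^8 = -0.128480
d^4_{-1,1}(1.7695) = +0.386918 -1.731724 +1.291777 -0.128480 = -0.181509
|D^4_{-1,1}|² = |d^4_{-1,1}(β)|² = (-0.181509)² = 0.032946 (the z-rotation phases have unit modulus)

P=0.0329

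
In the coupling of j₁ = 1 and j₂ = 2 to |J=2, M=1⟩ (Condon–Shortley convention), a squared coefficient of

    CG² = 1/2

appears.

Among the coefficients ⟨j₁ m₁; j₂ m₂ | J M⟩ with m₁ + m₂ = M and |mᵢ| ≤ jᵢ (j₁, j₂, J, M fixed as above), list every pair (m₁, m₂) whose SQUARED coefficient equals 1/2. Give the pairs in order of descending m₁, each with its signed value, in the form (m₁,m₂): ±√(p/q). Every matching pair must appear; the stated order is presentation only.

(1,0): +√(1/2)

Admissible pairs with m₁+m₂ = M = 1: (-1,2), (0,1), (1,0)
  (m₁,m₂)=(1,0): CG² = 1/2, CG = +√(1/2)   ← matches the target
  (m₁,m₂)=(0,1): CG² = 1/6, CG = −√(1/6)
  (m₁,m₂)=(-1,2): CG² = 1/3, CG = −√(1/3)
Pairs with CG² = 1/2: (1,0): +√(1/2)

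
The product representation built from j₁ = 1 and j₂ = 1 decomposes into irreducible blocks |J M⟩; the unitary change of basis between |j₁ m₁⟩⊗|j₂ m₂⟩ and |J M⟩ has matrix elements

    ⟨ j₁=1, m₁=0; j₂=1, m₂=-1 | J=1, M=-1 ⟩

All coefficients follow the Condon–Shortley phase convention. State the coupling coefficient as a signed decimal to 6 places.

triangle: 1!×1!×1!/4! = 1/24
(j±m)!: 1!×1!×0!×2!×0!×2! = 4
prefactor² = (2J+1)×Δ×N² = 1/2
  k=0: +1/(0!×1!×1!×0!×0!×1!) = 1
Σ = 1  ⇒  CG² = 1/2×1² = 1/2
CG = +√(1/2) = +0.707107

+√(1/2) ≈ +0.707107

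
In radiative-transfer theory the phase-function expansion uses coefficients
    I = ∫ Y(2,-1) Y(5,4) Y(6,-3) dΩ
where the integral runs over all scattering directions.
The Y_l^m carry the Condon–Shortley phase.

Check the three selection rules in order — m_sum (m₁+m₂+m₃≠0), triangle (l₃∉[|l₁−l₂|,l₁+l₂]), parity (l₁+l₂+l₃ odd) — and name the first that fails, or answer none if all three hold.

parity

Σmᵢ = 0  ✓
l₃∈[|l₁−l₂|,l₁+l₂]=[3,7], have l₃=6  ✓
Σlᵢ = 13 ⇒ odd  ✗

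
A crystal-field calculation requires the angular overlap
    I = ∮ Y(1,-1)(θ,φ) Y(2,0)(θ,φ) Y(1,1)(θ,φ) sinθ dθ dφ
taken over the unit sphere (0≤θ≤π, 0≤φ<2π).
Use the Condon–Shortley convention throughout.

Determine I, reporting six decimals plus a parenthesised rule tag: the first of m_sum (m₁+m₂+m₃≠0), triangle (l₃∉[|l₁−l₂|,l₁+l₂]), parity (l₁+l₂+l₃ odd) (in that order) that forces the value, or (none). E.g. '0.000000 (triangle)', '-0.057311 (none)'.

0.126157 (none)

m-sum 0 ✓  L=4 even ✓  1≤1≤3 ✓
Π(2lᵢ+1) = 3×5×3 = 45
triangle coeff Δ(1,2,1) = 1/30
Σ_t [1,1]: t=1:−1/1 = -1/1
(3j)²=2/15 [(1 2 1; 0 0 0)], sign=+1
Σ_t [2,2]: t=2:+1/4 = 1/4
(3j)²=1/30 [(1 2 1; -1 0 1)], sign=+1
⇒ 4πI² = 1/5
I = (+1)√(1/5/(4π)) = 0.12615663
No selection rule forces the value: the integral is nonzero (none).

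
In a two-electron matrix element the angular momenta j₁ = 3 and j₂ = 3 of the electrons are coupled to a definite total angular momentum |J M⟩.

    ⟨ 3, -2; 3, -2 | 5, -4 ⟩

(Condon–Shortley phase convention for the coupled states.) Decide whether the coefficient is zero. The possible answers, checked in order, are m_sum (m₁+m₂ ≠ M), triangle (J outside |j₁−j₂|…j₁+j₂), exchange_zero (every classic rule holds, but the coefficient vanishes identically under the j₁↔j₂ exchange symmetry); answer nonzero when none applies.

m-sum: m₁+m₂ = -2+(-2) = -4, M = -4  ✓
triangle: |j₁−j₂| = 0 ≤ J = 5 ≤ j₁+j₂ = 6  ✓
exchange: j₁=j₂ and m₁=m₂, and (−1)^(j₁+j₂−J) = (−1)^1 = −1 forces ⟨j₁m₁;j₂m₂|JM⟩ = −⟨j₂m₂;j₁m₁|JM⟩ = −⟨j₁m₁;j₂m₂|JM⟩ ⇒ the coefficient vanishes identically
Racah sum check: Σ_k collapses to 0 ⇒ CG = 0

exchange_zero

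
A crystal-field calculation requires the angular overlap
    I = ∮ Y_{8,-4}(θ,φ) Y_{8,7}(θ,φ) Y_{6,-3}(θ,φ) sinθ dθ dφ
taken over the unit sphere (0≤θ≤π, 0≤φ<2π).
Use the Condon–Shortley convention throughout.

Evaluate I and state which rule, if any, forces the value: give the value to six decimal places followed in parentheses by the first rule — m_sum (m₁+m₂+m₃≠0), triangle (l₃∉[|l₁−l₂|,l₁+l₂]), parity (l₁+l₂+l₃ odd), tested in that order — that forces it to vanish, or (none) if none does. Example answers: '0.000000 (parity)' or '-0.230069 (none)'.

-0.122989 (none)

Checks pass: Σm=0; 22 even; l₃=6∈[0,16].
(2·8+1)(2·8+1)(2·6+1) = 3757
Δ: 10! 6! 6! / 23! → 1/13742520792
sum: t=2:+1/41803776000 t=3:−1/435456000 t=4:+1/39813120 t=5:−1/18662400 t=6:+1/39813120 t=7:−1/435456000 t=8:+1/41803776000 = -11/1393459200
3j²(8 8 6; 0 0 0) = Δ·Π!·Σ² = 600/96577  (sign -1)
sum: t=9:−1/9405849600 t=10:+1/20901888000 = -11/188116992000
3j²(8 8 6; -4 7 -3) = Δ·Π!·Σ² = 121/14858  (sign +1)
combine: 4πI² = 3757·600/96577·121/14858 = 36300/190969
take √, sign -1: I = -0.12298919
No selection rule forces the value: the integral is nonzero (none).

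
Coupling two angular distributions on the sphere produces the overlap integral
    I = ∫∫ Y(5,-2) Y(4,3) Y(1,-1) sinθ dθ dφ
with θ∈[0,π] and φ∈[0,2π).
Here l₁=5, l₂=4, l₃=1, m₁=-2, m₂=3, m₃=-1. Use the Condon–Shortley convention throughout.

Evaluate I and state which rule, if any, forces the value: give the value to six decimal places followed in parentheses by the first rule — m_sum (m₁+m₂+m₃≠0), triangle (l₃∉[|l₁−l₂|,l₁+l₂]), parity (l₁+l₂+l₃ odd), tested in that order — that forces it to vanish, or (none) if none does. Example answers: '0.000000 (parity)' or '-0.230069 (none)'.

m-sum 0 ✓  L=10 even ✓  1≤1≤9 ✓
Π(2lᵢ+1) = 11×9×3 = 297
triangle coeff Δ(5,4,1) = 1/495
Σ_t [4,4]: t=4:+1/576 = 1/576
(3j)²=5/99 [(5 4 1; 0 0 0)], sign=-1
Σ_t [7,7]: t=7:−1/10080 = -1/10080
(3j)²=1/165 [(5 4 1; -2 3 -1)], sign=-1
⇒ 4πI² = 1/11
I = (+1)√(1/11/(4π)) = 0.08505478
No selection rule forces the value: the integral is nonzero (none).

0.085055 (none)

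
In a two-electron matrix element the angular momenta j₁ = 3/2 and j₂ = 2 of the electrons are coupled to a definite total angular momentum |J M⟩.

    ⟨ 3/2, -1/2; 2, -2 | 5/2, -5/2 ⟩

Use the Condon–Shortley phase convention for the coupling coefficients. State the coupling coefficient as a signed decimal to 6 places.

+0.755929  (= +√(4/7))

j₁+j₂−J=1  J+j₁−j₂=2  J−j₁+j₂=3  j₁+j₂+J+1=7
(j₁±m₁, j₂±m₂, J±M) = (1,2,0,4,0,5)
P² = 576/7
sum k=0..0:
  [0] +1/12 = 1/12
S = 1/12
C² = P²·S² = 4/7 ; C = +0.755929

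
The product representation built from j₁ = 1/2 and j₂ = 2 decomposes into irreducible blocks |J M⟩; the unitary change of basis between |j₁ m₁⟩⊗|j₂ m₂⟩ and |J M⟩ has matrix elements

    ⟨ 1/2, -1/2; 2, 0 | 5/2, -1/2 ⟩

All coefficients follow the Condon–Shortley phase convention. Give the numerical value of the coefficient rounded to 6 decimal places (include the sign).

√[6·0!1!4!/6! · 0!1!2!2!2!3!] = √(48/5)
  +(−1)^0/∏(0,0,1,2,0,2)! = 1/4  (running 1/4)
⟨..|..⟩ = √(48/5)·(1/4) = +0.774597

+√(3/5) = +0.774597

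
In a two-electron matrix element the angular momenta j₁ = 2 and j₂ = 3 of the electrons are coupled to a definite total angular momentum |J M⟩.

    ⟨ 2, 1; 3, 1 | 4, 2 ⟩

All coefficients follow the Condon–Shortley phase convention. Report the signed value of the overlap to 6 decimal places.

+√(1/28) = +0.188982

j₁+j₂−J=1  J+j₁−j₂=3  J−j₁+j₂=5  j₁+j₂+J+1=10
(j₁±m₁, j₂±m₂, J±M) = (3,1,4,2,6,2)
P² = 5184/7
sum k=0..1:
  [0] +1/48 = 1/48
  [1] −1/72 = -1/72
S = 1/144
C² = P²·S² = 1/28 ; C = +0.188982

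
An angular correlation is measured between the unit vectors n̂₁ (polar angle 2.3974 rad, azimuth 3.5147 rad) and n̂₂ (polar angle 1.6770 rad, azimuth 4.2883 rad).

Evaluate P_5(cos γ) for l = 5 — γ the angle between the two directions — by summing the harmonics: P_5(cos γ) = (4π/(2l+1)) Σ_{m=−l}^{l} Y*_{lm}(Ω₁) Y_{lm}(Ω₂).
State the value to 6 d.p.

-0.052557

Summing Y*_{l m}(θ₁,φ₁)·Y_{l m}(θ₂,φ₂) over m ∈ [−5, 5]; prefactor 4π/(2·5+1) = 1.142397:
  m=-5: Y*=0.01923 - 0.06334j  Y=-0.38474 - 0.23570j  product -0.02233 + 0.01984j
  m=-4: Y*=-0.01780 - 0.22662j  Y=0.01905 - 0.15091j  product -0.03454 - 0.00163j
  m=-3: Y*=-0.18157 - 0.37446j  Y=-0.29221 + 0.08992j  product 0.08673 + 0.09309j
  m=-2: Y*=-0.26188 - 0.24212j  Y=-0.11352 - 0.12875j  product -0.00144 + 0.06120j
  m=-1: Y*=0.08613 + 0.03371j  Y=-0.11078 + 0.24537j  product -0.01781 + 0.01740j
  m=+0: Y*=0.38124 + 0.00000j  Y=-0.17631 + 0.00000j  product -0.06722 + 0.00000j
  m=+1: Y*=-0.08613 + 0.03371j  Y=0.11078 + 0.24537j  product -0.01781 - 0.01740j
  m=+2: Y*=-0.26188 + 0.24212j  Y=-0.11352 + 0.12875j  product -0.00144 - 0.06120j
  m=+3: Y*=0.18157 - 0.37446j  Y=0.29221 + 0.08992j  product 0.08673 - 0.09309j
  m=+4: Y*=-0.01780 + 0.22662j  Y=0.01905 + 0.15091j  product -0.03454 + 0.00163j
  m=+5: Y*=-0.01923 - 0.06334j  Y=0.38474 - 0.23570j  product -0.02233 - 0.01984j
Accumulated sum -0.04601 - 0.00000j; after 4π/(2l+1) scaling, -0.05256 - 0.00000j ⇒ P_5 = -0.052557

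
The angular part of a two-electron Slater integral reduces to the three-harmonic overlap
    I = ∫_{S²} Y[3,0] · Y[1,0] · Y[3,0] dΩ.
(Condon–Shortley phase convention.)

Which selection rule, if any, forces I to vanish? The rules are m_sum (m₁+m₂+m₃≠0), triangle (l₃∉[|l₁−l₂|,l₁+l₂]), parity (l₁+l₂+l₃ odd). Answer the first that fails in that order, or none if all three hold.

azimuthal sum: 0 + 0 + 0 = 0  ✓
2 ≤ 3 ≤ 4 (triangle on l)  ✓
L = 3 + 1 + 3 = 7 (odd)  ✗

parity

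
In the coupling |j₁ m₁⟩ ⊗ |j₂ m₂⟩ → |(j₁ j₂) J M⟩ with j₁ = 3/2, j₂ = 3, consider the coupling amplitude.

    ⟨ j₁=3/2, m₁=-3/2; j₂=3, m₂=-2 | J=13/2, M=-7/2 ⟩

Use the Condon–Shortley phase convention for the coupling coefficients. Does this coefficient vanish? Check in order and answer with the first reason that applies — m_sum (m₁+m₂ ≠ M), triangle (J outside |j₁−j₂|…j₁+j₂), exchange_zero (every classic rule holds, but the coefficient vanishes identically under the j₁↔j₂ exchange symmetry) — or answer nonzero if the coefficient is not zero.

triangle

m-sum: m₁+m₂ = -3/2+(-2) = -7/2, M = -7/2  ✓
triangle: need |j₁−j₂| ≤ J ≤ j₁+j₂, i.e. J ∈ [3/2, 9/2]; J = 13/2 is outside ✗ ⇒ coefficient is 0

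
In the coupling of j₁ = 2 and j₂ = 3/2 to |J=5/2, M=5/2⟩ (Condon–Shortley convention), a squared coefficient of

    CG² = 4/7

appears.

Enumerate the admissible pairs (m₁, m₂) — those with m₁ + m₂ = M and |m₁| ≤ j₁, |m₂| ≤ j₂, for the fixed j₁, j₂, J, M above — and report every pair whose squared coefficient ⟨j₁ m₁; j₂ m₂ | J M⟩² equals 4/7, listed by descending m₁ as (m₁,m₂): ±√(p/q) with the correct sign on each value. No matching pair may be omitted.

(2,1/2): +√(4/7)

Admissible pairs with m₁+m₂ = M = 5/2: (1,3/2), (2,1/2)
  (m₁,m₂)=(2,1/2): CG² = 4/7, CG = +√(4/7)   ← matches the target
  (m₁,m₂)=(1,3/2): CG² = 3/7, CG = −√(3/7)
Pairs with CG² = 4/7: (2,1/2): +√(4/7)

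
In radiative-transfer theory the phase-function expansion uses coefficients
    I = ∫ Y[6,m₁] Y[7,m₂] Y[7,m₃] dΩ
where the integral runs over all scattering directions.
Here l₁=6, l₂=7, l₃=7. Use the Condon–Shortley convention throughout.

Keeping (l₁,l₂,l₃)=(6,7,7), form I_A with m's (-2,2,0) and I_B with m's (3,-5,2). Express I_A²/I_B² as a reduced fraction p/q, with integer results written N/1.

600/77

l's match ⇒ only the (l;m) 3-j factors differ between A and B.
A: triangle coeff Δ(6,7,7) = 1/2444321880; Σ_t [2,6]: t=2:+1/174182400 t=3:−1/6220800 t=4:+1/1658880 t=5:−1/2488320 t=6:+1/24883200 = 1/11612160; (3j)²=150/46189 [(6 7 7; -2 2 0)], sign=-1
B: triangle coeff Δ(6,7,7) = 1/2444321880; Σ_t [0,2]: t=0:+1/37324800 t=1:−1/29030400 t=2:+1/232243200 = -1/298598400; (3j)²=7/16796 [(6 7 7; 3 -5 2)], sign=+1
I_A²/I_B² = (150/46189)/(7/16796) = 600/77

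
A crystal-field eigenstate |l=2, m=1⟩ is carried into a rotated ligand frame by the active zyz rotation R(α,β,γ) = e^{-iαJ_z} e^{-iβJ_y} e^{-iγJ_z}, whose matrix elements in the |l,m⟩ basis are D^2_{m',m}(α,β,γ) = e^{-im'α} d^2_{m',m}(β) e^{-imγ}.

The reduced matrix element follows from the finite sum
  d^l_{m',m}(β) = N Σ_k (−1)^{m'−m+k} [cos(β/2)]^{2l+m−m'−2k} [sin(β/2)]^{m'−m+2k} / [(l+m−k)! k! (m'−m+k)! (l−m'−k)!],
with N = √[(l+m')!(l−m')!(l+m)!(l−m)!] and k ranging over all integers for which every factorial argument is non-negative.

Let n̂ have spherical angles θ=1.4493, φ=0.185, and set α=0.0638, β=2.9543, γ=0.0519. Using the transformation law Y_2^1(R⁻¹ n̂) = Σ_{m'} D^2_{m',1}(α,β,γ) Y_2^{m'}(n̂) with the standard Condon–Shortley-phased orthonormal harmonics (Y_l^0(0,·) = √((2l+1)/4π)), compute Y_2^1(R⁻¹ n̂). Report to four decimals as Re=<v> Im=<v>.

Re=0.0489 Im=-0.0085

Need the full column D^2_{m',1} for m'=−2..2 at α=0.0638, β=2.9543, γ=0.0519.
cos(β/2)=0.093510, sin(β/2)=0.995618
d^2_{-2,1}: single k=3 term ⇒ +0.184571;  D = +0.184043+0.013959i
d^2_{-1,1}: k∈[2..3] ⇒ +0.026003 -0.982588 = -0.956586;  D = -0.956518-0.011383i
d^2_{0,1}: k∈[1..2] ⇒ +0.001994 -0.226053 = -0.224059;  D = -0.223757+0.011623i
d^2_{1,1}: k∈[0..1] ⇒ +0.000076 -0.026003 = -0.025926;  D = -0.025753+0.002993i
d^2_{2,1}: single k=0 term ⇒ -0.001628;  D = -0.001602+0.000291i
Y_2^{m'}(θ=1.4493,φ=0.185) and Σ D·Y over m':
  (+0.1840+0.0140i)·(+0.3548-0.1376i)  (-0.9565-0.0114i)·(+0.0914-0.0171i)  (-0.2238+0.0116i)·(-0.3015+0.0000i)  (-0.0258+0.0030i)·(-0.0914-0.0171i)  (-0.0016+0.0003i)·(+0.3548+0.1376i)
Y_2^1(R⁻¹ n̂) = +0.048907-0.008519i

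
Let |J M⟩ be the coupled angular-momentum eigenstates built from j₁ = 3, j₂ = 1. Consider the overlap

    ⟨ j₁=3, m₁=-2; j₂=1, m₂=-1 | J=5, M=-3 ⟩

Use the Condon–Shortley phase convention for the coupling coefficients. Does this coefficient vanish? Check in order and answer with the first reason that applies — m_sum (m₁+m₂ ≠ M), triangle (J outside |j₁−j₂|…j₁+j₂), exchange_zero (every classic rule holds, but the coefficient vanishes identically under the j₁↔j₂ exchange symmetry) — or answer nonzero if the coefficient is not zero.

triangle

m-sum: m₁+m₂ = -2+(-1) = -3, M = -3  ✓
triangle: need |j₁−j₂| ≤ J ≤ j₁+j₂, i.e. J ∈ [2, 4]; J = 5 is outside ✗ ⇒ coefficient is 0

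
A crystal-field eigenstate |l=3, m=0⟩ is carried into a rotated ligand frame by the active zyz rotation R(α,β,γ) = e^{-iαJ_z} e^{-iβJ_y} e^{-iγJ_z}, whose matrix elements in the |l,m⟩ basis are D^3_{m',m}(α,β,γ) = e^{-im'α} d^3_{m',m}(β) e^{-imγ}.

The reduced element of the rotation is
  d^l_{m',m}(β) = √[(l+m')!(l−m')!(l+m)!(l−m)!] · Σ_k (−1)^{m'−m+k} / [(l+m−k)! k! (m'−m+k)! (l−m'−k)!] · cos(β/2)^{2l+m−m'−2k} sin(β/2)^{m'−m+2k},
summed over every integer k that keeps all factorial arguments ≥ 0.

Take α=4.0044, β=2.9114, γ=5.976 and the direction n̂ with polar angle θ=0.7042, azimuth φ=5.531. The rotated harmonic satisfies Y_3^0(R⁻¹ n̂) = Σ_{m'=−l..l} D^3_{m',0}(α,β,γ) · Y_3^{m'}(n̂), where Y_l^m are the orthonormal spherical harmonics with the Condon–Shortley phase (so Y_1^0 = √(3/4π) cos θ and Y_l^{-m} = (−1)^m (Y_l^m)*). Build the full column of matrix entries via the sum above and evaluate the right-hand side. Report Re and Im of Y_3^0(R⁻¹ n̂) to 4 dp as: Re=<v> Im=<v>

Re=0.0810 Im=0.0000

Need the full column D^3_{m',0} for m'=−3..3 at α=4.0044, β=2.9114, γ=5.9760.
cos(β/2)=0.114842, sin(β/2)=0.993384
d^3_{-3,0}: single k=3 term ⇒ +0.006640;  D = +0.005650-0.003489i
d^3_{-2,0}: k∈[2..3] ⇒ +0.000940 -0.070345 = -0.069405;  D = +0.010702-0.068575i
d^3_{-1,0}: k∈[1..3] ⇒ +0.000069 -0.015430 +0.384838 = +0.369477;  D = -0.240273-0.280681i
d^3_{0,0}: k∈[0..3] ⇒ +0.000002 -0.001545 +0.115589 -0.960953 = -0.846907;  D = -0.846907+0.000000i
d^3_{1,0}: k∈[0..2] ⇒ -0.000069 +0.015430 -0.384838 = -0.369477;  D = +0.240273-0.280681i
d^3_{2,0}: k∈[0..1] ⇒ +0.000940 -0.070345 = -0.069405;  D = +0.010702+0.068575i
d^3_{3,0}: single k=0 term ⇒ -0.006640;  D = -0.005650-0.003489i
Y_3^{m'}(θ=0.7042,φ=5.531) and Σ D·Y over m':
  (+0.0056-0.0035i)·(-0.0717+0.0876i)  (+0.0107-0.0686i)·(+0.0217+0.3258i)  (-0.2403-0.2807i)·(+0.2909+0.2722i)  (-0.8469+0.0000i)·(-0.0272+0.0000i)  (+0.2403-0.2807i)·(-0.2909+0.2722i)  (+0.0107+0.0686i)·(+0.0217-0.3258i)  (-0.0056-0.0035i)·(+0.0717+0.0876i)
Y_3^0(R⁻¹ n̂) = +0.081023+0.000000i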